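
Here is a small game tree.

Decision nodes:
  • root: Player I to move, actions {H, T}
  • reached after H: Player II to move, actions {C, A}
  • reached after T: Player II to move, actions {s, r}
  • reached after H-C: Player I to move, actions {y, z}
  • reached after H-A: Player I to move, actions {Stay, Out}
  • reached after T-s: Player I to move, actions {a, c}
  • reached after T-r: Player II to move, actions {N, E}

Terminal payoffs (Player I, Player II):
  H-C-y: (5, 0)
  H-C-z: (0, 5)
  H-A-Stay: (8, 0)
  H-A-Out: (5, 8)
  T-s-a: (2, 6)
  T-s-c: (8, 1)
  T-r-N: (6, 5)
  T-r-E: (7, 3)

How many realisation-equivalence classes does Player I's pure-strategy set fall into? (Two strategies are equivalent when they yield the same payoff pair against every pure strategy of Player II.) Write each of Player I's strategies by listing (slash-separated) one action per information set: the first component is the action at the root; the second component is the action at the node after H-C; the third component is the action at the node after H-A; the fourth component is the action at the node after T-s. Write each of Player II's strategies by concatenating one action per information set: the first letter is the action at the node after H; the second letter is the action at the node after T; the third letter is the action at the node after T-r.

Player I has 16 pure strategies: H/y/Stay/a, H/y/Stay/c, H/y/Out/a, H/y/Out/c, H/z/Stay/a, H/z/Stay/c, H/z/Out/a, H/z/Out/c, T/y/Stay/a, T/y/Stay/c, T/y/Out/a, T/y/Out/c, T/z/Stay/a, T/z/Stay/c, T/z/Out/a, T/z/Out/c. Columns: CsN, CsE, CrN, CrE, AsN, AsE, ArN, ArE.
{H/y/Stay/a, H/y/Stay/c} → row (5,0) (5,0) (5,0) (5,0) (8,0) (8,0) (8,0) (8,0)
{H/y/Out/a, H/y/Out/c} → row (5,0) (5,0) (5,0) (5,0) (5,8) (5,8) (5,8) (5,8)
{H/z/Stay/a, H/z/Stay/c} → row (0,5) (0,5) (0,5) (0,5) (8,0) (8,0) (8,0) (8,0)
{H/z/Out/a, H/z/Out/c} → row (0,5) (0,5) (0,5) (0,5) (5,8) (5,8) (5,8) (5,8)
{T/y/Stay/a, T/y/Out/a, T/z/Stay/a, T/z/Out/a} → row (2,6) (2,6) (6,5) (7,3) (2,6) (2,6) (6,5) (7,3)
{T/y/Stay/c, T/y/Out/c, T/z/Stay/c, T/z/Out/c} → row (8,1) (8,1) (6,5) (7,3) (8,1) (8,1) (6,5) (7,3)
That's 6 distinct rows out of 16 strategies.

6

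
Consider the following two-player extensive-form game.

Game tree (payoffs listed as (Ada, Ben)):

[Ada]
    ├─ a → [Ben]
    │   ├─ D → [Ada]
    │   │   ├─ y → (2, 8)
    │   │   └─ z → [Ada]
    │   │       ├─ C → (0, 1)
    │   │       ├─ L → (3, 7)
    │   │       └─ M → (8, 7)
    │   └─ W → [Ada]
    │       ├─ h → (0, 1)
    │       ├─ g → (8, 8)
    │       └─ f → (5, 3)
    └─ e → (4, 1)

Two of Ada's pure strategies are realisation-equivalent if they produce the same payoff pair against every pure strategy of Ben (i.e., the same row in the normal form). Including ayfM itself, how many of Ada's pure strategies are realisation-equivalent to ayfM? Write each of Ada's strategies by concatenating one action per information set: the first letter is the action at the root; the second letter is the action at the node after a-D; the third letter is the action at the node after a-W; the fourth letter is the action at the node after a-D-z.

3

Row for ayfM (columns D, W): (2,8) (5,3).
Under ayfM, Ada's choice at the node after a-D-z can never be reached regardless of what Ben does, so varying those choices leaves every outcome unchanged.
Holding the reachable choices fixed and varying the unreachable one freely already gives 3 equivalent strategies.
No other strategy reproduces this row, so those 3 are the full class: ayfC, ayfL, ayfM.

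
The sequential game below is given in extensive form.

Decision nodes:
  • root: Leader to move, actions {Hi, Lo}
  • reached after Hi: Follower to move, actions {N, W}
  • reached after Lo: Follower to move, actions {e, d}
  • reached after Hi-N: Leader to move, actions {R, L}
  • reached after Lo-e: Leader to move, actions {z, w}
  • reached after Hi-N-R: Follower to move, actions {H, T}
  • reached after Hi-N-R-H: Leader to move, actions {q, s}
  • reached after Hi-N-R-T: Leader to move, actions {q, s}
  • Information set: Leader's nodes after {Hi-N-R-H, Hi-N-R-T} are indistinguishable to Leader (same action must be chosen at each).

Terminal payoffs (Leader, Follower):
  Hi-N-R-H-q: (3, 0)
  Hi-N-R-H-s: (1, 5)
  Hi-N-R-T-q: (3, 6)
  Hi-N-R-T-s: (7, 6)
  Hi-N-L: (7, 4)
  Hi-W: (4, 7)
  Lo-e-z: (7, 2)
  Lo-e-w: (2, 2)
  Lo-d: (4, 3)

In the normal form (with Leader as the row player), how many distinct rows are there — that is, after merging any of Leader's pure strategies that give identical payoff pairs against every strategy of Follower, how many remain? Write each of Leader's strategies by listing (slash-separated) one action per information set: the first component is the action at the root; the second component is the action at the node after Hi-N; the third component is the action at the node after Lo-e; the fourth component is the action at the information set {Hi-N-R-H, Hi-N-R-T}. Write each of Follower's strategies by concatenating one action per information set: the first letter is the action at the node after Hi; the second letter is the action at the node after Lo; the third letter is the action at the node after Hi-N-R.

5

Leader has 16 pure strategies: Hi/R/z/q, Hi/R/z/s, Hi/R/w/q, Hi/R/w/s, Hi/L/z/q, Hi/L/z/s, Hi/L/w/q, Hi/L/w/s, Lo/R/z/q, Lo/R/z/s, Lo/R/w/q, Lo/R/w/s, Lo/L/z/q, Lo/L/z/s, Lo/L/w/q, Lo/L/w/s. Columns: NeH, NeT, NdH, NdT, WeH, WeT, WdH, WdT.
{Hi/R/z/q, Hi/R/w/q} → row (3,0) (3,6) (3,0) (3,6) (4,7) (4,7) (4,7) (4,7)
{Hi/R/z/s, Hi/R/w/s} → row (1,5) (7,6) (1,5) (7,6) (4,7) (4,7) (4,7) (4,7)
{Hi/L/z/q, Hi/L/z/s, Hi/L/w/q, Hi/L/w/s} → row (7,4) (7,4) (7,4) (7,4) (4,7) (4,7) (4,7) (4,7)
{Lo/R/z/q, Lo/R/z/s, Lo/L/z/q, Lo/L/z/s} → row (7,2) (7,2) (4,3) (4,3) (7,2) (7,2) (4,3) (4,3)
{Lo/R/w/q, Lo/R/w/s, Lo/L/w/q, Lo/L/w/s} → row (2,2) (2,2) (4,3) (4,3) (2,2) (2,2) (4,3) (4,3)
That's 5 distinct rows out of 16 strategies.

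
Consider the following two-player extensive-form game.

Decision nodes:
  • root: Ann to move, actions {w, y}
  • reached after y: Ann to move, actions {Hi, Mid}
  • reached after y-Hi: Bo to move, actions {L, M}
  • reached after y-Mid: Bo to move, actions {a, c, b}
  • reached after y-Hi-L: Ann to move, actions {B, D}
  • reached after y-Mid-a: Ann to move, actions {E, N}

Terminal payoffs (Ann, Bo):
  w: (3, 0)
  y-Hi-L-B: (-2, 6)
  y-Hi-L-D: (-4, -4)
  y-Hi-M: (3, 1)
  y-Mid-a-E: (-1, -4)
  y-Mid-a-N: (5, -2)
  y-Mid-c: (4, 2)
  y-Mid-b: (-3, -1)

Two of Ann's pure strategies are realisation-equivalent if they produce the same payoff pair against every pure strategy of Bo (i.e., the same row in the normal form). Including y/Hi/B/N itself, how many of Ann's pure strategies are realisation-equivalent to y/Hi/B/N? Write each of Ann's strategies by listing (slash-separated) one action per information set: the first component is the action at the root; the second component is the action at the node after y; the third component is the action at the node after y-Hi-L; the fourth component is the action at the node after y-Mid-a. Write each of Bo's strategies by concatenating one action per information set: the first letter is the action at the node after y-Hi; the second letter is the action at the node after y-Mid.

Row for y/Hi/B/N (columns La, Lc, Lb, Ma, Mc, Mb): (-2,6) (-2,6) (-2,6) (3,1) (3,1) (3,1).
Under y/Hi/B/N, Ann's choice at the node after y-Mid-a can never be reached regardless of what Bo does, so varying those choices leaves every outcome unchanged.
Holding the reachable choices fixed and varying the unreachable one freely already gives 2 equivalent strategies.
No other strategy reproduces this row, so those 2 are the full class: y/Hi/B/E, y/Hi/B/N.

2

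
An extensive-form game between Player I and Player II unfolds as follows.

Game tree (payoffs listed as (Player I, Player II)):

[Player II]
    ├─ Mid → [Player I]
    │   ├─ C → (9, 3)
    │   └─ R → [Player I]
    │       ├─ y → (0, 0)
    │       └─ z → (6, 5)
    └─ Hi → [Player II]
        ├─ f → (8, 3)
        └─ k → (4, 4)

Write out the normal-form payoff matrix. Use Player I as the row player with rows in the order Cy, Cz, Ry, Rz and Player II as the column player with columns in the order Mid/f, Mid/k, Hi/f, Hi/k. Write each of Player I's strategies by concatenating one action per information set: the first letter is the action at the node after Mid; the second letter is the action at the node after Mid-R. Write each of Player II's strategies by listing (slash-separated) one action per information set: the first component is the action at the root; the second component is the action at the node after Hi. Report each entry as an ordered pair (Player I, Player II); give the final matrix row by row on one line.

Row Cy: Mid/f→(9,3), Mid/k→(9,3), Hi/f→(8,3), Hi/k→(4,4)
Row Cz: Mid/f→(9,3), Mid/k→(9,3), Hi/f→(8,3), Hi/k→(4,4)
Row Ry: Mid/f→(0,0), Mid/k→(0,0), Hi/f→(8,3), Hi/k→(4,4)
Row Rz: Mid/f→(6,5), Mid/k→(6,5), Hi/f→(8,3), Hi/k→(4,4)

Cy: (9,3) (9,3) (8,3) (4,4) | Cz: (9,3) (9,3) (8,3) (4,4) | Ry: (0,0) (0,0) (8,3) (4,4) | Rz: (6,5) (6,5) (8,3) (4,4)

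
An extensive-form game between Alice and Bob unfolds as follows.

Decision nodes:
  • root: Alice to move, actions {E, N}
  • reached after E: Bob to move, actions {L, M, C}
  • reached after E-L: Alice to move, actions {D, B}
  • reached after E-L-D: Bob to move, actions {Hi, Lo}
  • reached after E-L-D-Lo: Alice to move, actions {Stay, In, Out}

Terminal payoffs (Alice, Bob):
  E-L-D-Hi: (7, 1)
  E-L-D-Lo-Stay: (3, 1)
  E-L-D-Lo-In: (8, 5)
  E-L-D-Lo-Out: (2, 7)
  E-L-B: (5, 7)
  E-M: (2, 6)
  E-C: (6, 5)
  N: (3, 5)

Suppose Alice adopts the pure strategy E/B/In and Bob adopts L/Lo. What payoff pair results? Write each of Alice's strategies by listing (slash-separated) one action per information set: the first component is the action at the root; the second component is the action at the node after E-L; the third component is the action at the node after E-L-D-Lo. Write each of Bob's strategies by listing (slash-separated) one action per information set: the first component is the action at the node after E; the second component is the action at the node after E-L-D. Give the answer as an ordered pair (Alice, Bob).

(5, 7)

Trace the play path from the root:
  Alice plays E
  Bob plays L at [E]
  Alice plays B at [E-L]
→ terminal payoff (5, 7).
(Alice's choice at the node after E-L-D-Lo is never reached on this path, so it doesn't affect the outcome.)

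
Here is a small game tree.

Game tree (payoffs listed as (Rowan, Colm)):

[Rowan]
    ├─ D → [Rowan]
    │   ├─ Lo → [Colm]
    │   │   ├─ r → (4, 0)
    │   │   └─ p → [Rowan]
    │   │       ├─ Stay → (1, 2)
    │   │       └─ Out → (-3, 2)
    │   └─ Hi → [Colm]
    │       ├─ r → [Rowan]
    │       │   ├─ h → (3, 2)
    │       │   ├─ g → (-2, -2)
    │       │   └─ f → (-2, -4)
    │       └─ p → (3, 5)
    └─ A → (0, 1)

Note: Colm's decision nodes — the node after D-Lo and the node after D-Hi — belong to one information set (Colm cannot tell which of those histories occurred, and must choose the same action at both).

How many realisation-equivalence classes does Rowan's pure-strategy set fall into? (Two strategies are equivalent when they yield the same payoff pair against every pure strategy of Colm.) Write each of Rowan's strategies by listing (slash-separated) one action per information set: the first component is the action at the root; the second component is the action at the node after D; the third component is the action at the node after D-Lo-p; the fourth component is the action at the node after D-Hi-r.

Rowan has 24 pure strategies: D/Lo/Stay/h, D/Lo/Stay/g, D/Lo/Stay/f, D/Lo/Out/h, D/Lo/Out/g, D/Lo/Out/f, D/Hi/Stay/h, D/Hi/Stay/g, D/Hi/Stay/f, D/Hi/Out/h, D/Hi/Out/g, D/Hi/Out/f, A/Lo/Stay/h, A/Lo/Stay/g, A/Lo/Stay/f, A/Lo/Out/h, A/Lo/Out/g, A/Lo/Out/f, A/Hi/Stay/h, A/Hi/Stay/g, A/Hi/Stay/f, A/Hi/Out/h, A/Hi/Out/g, A/Hi/Out/f. Columns: r, p.
{D/Lo/Stay/h, D/Lo/Stay/g, D/Lo/Stay/f} → row (4,0) (1,2)
{D/Lo/Out/h, D/Lo/Out/g, D/Lo/Out/f} → row (4,0) (-3,2)
{D/Hi/Stay/h, D/Hi/Out/h} → row (3,2) (3,5)
{D/Hi/Stay/g, D/Hi/Out/g} → row (-2,-2) (3,5)
{D/Hi/Stay/f, D/Hi/Out/f} → row (-2,-4) (3,5)
{A/Lo/Stay/h, A/Lo/Stay/g, A/Lo/Stay/f, A/Lo/Out/h, A/Lo/Out/g, A/Lo/Out/f, A/Hi/Stay/h, A/Hi/Stay/g, A/Hi/Stay/f, A/Hi/Out/h, A/Hi/Out/g, A/Hi/Out/f} → row (0,1) (0,1)
That's 6 distinct rows out of 24 strategies.

6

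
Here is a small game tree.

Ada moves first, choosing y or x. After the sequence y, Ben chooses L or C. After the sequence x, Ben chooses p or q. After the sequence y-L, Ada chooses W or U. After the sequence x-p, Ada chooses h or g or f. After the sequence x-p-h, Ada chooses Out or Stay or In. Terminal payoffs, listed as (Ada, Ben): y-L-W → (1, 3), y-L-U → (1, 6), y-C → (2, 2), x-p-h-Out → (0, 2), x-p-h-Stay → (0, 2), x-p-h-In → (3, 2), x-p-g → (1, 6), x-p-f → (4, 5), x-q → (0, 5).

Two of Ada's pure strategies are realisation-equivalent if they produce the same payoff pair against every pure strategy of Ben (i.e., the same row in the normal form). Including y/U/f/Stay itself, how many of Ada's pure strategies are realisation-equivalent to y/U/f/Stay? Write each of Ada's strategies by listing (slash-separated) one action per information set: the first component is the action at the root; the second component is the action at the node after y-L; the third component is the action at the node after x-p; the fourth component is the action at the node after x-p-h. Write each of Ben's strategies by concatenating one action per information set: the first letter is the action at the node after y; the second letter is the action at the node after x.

Row for y/U/f/Stay (columns Lp, Lq, Cp, Cq): (1,6) (1,6) (2,2) (2,2).
Under y/U/f/Stay, Ada's choice at the node after x-p and at the node after x-p-h can never be reached regardless of what Ben does, so varying those choices leaves every outcome unchanged.
Holding the reachable choices fixed and varying the unreachable ones freely already gives 3 × 3 = 9 equivalent strategies.
No other strategy reproduces this row, so those 9 are the full class: y/U/h/Out, y/U/h/Stay, y/U/h/In, y/U/g/Out, y/U/g/Stay, y/U/g/In, y/U/f/Out, y/U/f/Stay, y/U/f/In.

9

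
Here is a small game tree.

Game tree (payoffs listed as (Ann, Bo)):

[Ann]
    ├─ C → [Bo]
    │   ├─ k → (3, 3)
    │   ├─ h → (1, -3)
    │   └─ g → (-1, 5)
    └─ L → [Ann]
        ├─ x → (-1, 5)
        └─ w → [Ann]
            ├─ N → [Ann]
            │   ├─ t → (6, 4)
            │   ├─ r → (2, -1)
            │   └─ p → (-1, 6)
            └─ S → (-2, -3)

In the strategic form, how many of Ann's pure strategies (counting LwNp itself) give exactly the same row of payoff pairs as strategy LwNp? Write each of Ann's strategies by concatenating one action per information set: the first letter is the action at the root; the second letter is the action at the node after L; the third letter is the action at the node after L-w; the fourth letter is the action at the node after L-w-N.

Row for LwNp (columns k, h, g): (-1,6) (-1,6) (-1,6).
Every one of Ann's information sets is on the play path for some reply by Bo when Ann follows LwNp.
Changing the action at any of them therefore changes at least one column, so only LwNp itself gives this row.

1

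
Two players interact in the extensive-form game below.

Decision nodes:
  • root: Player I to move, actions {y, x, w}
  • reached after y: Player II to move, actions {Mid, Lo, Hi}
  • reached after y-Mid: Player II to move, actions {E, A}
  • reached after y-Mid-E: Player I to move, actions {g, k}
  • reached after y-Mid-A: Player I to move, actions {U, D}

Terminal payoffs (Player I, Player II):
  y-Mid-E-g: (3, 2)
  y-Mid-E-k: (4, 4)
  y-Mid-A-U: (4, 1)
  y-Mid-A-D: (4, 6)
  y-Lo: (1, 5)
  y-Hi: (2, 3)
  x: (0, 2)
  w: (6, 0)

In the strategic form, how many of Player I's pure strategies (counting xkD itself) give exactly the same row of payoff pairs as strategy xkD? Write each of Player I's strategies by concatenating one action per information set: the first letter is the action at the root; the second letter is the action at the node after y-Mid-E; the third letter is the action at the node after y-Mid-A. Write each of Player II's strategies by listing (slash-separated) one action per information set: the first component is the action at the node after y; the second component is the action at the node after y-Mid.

Row for xkD (columns Mid/E, Mid/A, Lo/E, Lo/A, Hi/E, Hi/A): (0,2) (0,2) (0,2) (0,2) (0,2) (0,2).
Under xkD, Player I's choice at the node after y-Mid-E and at the node after y-Mid-A can never be reached regardless of what Player II does, so varying those choices leaves every outcome unchanged.
Holding the reachable choices fixed and varying the unreachable ones freely already gives 2 × 2 = 4 equivalent strategies.
No other strategy reproduces this row, so those 4 are the full class: xgU, xgD, xkU, xkD.

4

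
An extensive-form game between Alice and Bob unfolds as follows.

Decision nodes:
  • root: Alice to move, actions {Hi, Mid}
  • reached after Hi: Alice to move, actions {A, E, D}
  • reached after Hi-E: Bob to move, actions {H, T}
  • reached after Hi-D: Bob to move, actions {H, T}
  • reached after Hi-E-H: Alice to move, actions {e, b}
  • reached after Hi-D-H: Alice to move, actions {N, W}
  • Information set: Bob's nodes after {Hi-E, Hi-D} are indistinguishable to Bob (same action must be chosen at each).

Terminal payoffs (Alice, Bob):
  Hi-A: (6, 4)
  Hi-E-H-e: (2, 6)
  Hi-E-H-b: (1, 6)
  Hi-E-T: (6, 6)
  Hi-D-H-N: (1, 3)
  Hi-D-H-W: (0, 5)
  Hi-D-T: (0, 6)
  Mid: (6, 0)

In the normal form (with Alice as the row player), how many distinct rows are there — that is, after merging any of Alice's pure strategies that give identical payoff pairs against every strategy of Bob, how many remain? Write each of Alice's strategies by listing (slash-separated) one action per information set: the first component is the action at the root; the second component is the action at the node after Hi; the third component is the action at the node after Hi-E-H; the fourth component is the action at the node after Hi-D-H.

Alice has 24 pure strategies: Hi/A/e/N, Hi/A/e/W, Hi/A/b/N, Hi/A/b/W, Hi/E/e/N, Hi/E/e/W, Hi/E/b/N, Hi/E/b/W, Hi/D/e/N, Hi/D/e/W, Hi/D/b/N, Hi/D/b/W, Mid/A/e/N, Mid/A/e/W, Mid/A/b/N, Mid/A/b/W, Mid/E/e/N, Mid/E/e/W, Mid/E/b/N, Mid/E/b/W, Mid/D/e/N, Mid/D/e/W, Mid/D/b/N, Mid/D/b/W. Columns: H, T.
{Hi/A/e/N, Hi/A/e/W, Hi/A/b/N, Hi/A/b/W} → row (6,4) (6,4)
{Hi/E/e/N, Hi/E/e/W} → row (2,6) (6,6)
{Hi/E/b/N, Hi/E/b/W} → row (1,6) (6,6)
{Hi/D/e/N, Hi/D/b/N} → row (1,3) (0,6)
{Hi/D/e/W, Hi/D/b/W} → row (0,5) (0,6)
{Mid/A/e/N, Mid/A/e/W, Mid/A/b/N, Mid/A/b/W, Mid/E/e/N, Mid/E/e/W, Mid/E/b/N, Mid/E/b/W, Mid/D/e/N, Mid/D/e/W, Mid/D/b/N, Mid/D/b/W} → row (6,0) (6,0)
That's 6 distinct rows out of 24 strategies.

6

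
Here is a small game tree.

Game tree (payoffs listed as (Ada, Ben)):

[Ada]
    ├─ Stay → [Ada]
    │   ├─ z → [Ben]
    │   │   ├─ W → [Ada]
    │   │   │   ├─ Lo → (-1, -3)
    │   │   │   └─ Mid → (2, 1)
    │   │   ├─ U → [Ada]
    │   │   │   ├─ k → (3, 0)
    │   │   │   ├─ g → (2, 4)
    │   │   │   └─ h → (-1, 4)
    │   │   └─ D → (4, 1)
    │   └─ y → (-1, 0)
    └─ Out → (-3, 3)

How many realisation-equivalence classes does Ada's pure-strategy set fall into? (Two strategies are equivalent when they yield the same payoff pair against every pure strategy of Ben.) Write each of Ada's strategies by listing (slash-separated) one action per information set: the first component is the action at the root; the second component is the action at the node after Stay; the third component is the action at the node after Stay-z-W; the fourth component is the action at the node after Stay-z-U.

8

Ada has 24 pure strategies: Stay/z/Lo/k, Stay/z/Lo/g, Stay/z/Lo/h, Stay/z/Mid/k, Stay/z/Mid/g, Stay/z/Mid/h, Stay/y/Lo/k, Stay/y/Lo/g, Stay/y/Lo/h, Stay/y/Mid/k, Stay/y/Mid/g, Stay/y/Mid/h, Out/z/Lo/k, Out/z/Lo/g, Out/z/Lo/h, Out/z/Mid/k, Out/z/Mid/g, Out/z/Mid/h, Out/y/Lo/k, Out/y/Lo/g, Out/y/Lo/h, Out/y/Mid/k, Out/y/Mid/g, Out/y/Mid/h. Columns: W, U, D.
{Stay/z/Lo/k} → row (-1,-3) (3,0) (4,1)
{Stay/z/Lo/g} → row (-1,-3) (2,4) (4,1)
{Stay/z/Lo/h} → row (-1,-3) (-1,4) (4,1)
{Stay/z/Mid/k} → row (2,1) (3,0) (4,1)
{Stay/z/Mid/g} → row (2,1) (2,4) (4,1)
{Stay/z/Mid/h} → row (2,1) (-1,4) (4,1)
{Stay/y/Lo/k, Stay/y/Lo/g, Stay/y/Lo/h, Stay/y/Mid/k, Stay/y/Mid/g, Stay/y/Mid/h} → row (-1,0) (-1,0) (-1,0)
{Out/z/Lo/k, Out/z/Lo/g, Out/z/Lo/h, Out/z/Mid/k, Out/z/Mid/g, Out/z/Mid/h, Out/y/Lo/k, Out/y/Lo/g, Out/y/Lo/h, Out/y/Mid/k, Out/y/Mid/g, Out/y/Mid/h} → row (-3,3) (-3,3) (-3,3)
That's 8 distinct rows out of 24 strategies.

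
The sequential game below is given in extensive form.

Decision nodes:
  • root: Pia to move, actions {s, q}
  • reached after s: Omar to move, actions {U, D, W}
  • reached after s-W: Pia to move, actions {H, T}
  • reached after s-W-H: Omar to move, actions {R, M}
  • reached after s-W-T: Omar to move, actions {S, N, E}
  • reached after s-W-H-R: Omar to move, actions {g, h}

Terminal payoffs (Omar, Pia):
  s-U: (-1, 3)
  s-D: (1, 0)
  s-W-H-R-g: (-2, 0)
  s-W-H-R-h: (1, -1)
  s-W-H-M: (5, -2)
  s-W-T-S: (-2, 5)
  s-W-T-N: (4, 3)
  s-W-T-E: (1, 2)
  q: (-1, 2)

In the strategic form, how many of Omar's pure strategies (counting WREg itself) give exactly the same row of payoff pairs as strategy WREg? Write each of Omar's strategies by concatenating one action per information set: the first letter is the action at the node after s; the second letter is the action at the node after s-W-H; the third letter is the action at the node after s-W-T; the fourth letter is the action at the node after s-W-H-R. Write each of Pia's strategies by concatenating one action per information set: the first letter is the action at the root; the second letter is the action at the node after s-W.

1

Row for WREg (columns sH, sT, qH, qT): (-2,0) (1,2) (-1,2) (-1,2).
Every one of Omar's information sets is on the play path for some reply by Pia when Omar follows WREg.
Changing the action at any of them therefore changes at least one column, so only WREg itself gives this row.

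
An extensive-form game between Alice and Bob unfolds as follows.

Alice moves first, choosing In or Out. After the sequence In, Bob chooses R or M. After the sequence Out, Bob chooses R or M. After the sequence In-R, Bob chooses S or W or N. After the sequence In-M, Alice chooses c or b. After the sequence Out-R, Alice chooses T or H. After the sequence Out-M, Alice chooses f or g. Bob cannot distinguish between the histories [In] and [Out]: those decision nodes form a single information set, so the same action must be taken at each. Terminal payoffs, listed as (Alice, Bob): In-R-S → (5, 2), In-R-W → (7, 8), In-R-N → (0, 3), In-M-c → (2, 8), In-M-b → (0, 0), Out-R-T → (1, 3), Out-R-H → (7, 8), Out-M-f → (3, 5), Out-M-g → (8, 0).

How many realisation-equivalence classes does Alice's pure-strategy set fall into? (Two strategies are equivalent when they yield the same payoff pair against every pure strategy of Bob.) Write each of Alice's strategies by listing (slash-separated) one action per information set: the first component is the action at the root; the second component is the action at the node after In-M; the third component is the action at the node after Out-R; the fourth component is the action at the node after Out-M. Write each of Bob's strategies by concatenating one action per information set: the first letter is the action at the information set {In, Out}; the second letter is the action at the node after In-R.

6

Alice has 16 pure strategies: In/c/T/f, In/c/T/g, In/c/H/f, In/c/H/g, In/b/T/f, In/b/T/g, In/b/H/f, In/b/H/g, Out/c/T/f, Out/c/T/g, Out/c/H/f, Out/c/H/g, Out/b/T/f, Out/b/T/g, Out/b/H/f, Out/b/H/g. Columns: RS, RW, RN, MS, MW, MN.
{In/c/T/f, In/c/T/g, In/c/H/f, In/c/H/g} → row (5,2) (7,8) (0,3) (2,8) (2,8) (2,8)
{In/b/T/f, In/b/T/g, In/b/H/f, In/b/H/g} → row (5,2) (7,8) (0,3) (0,0) (0,0) (0,0)
{Out/c/T/f, Out/b/T/f} → row (1,3) (1,3) (1,3) (3,5) (3,5) (3,5)
{Out/c/T/g, Out/b/T/g} → row (1,3) (1,3) (1,3) (8,0) (8,0) (8,0)
{Out/c/H/f, Out/b/H/f} → row (7,8) (7,8) (7,8) (3,5) (3,5) (3,5)
{Out/c/H/g, Out/b/H/g} → row (7,8) (7,8) (7,8) (8,0) (8,0) (8,0)
That's 6 distinct rows out of 16 strategies.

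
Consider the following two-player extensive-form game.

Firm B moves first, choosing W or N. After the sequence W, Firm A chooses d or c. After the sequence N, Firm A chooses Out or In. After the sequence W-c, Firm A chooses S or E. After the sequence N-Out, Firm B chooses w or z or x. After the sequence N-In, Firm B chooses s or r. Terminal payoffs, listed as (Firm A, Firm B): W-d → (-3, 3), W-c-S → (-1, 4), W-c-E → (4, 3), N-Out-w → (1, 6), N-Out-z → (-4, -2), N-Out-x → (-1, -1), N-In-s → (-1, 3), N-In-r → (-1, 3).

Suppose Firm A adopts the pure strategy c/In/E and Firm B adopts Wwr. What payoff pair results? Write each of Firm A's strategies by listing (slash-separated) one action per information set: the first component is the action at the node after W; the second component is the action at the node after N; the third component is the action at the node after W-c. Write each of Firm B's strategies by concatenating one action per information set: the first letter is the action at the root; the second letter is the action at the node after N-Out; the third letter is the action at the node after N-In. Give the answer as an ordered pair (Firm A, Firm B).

(4, 3)

Trace the play path from the root:
  Firm B plays W
  Firm A plays c at [W]
  Firm A plays E at [W-c]
→ terminal payoff (4, 3).
(Firm A's choice at the node after N is never reached on this path, so it doesn't affect the outcome.)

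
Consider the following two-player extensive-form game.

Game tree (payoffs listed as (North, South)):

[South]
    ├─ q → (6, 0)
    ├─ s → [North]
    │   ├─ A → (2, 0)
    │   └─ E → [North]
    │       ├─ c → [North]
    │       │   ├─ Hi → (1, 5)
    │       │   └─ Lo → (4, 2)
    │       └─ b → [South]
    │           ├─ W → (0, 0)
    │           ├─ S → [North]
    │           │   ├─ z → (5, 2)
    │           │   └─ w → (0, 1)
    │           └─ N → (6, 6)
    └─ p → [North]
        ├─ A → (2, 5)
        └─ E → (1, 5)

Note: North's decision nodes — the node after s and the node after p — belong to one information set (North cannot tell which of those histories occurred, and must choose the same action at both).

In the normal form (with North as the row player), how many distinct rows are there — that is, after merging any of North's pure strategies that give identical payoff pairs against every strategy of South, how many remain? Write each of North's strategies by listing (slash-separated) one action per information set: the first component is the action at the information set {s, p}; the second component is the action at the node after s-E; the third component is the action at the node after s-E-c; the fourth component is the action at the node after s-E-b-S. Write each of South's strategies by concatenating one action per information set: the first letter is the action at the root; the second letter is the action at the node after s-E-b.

5

North has 16 pure strategies: A/c/Hi/z, A/c/Hi/w, A/c/Lo/z, A/c/Lo/w, A/b/Hi/z, A/b/Hi/w, A/b/Lo/z, A/b/Lo/w, E/c/Hi/z, E/c/Hi/w, E/c/Lo/z, E/c/Lo/w, E/b/Hi/z, E/b/Hi/w, E/b/Lo/z, E/b/Lo/w. Columns: qW, qS, qN, sW, sS, sN, pW, pS, pN.
{A/c/Hi/z, A/c/Hi/w, A/c/Lo/z, A/c/Lo/w, A/b/Hi/z, A/b/Hi/w, A/b/Lo/z, A/b/Lo/w} → row (6,0) (6,0) (6,0) (2,0) (2,0) (2,0) (2,5) (2,5) (2,5)
{E/c/Hi/z, E/c/Hi/w} → row (6,0) (6,0) (6,0) (1,5) (1,5) (1,5) (1,5) (1,5) (1,5)
{E/c/Lo/z, E/c/Lo/w} → row (6,0) (6,0) (6,0) (4,2) (4,2) (4,2) (1,5) (1,5) (1,5)
{E/b/Hi/z, E/b/Lo/z} → row (6,0) (6,0) (6,0) (0,0) (5,2) (6,6) (1,5) (1,5) (1,5)
{E/b/Hi/w, E/b/Lo/w} → row (6,0) (6,0) (6,0) (0,0) (0,1) (6,6) (1,5) (1,5) (1,5)
That's 5 distinct rows out of 16 strategies.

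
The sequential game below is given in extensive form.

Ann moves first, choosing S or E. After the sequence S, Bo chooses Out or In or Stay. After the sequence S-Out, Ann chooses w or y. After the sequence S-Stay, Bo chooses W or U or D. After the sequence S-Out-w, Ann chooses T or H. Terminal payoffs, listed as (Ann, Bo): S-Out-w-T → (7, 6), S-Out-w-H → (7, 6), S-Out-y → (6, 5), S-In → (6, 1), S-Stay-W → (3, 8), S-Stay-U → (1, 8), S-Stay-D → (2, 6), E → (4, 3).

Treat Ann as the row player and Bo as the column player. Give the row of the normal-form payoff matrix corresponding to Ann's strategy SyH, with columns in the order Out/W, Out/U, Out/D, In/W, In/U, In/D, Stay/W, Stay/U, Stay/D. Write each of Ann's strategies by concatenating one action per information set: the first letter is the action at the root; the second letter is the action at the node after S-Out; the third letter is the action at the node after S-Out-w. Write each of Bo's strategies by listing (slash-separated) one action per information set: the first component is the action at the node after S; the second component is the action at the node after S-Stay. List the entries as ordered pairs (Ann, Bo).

(6,5) (6,5) (6,5) (6,1) (6,1) (6,1) (3,8) (1,8) (2,6)

vs Out/W: Ann plays S → Bo plays Out at [S] → Ann plays y at [S-Out] → (6, 5)
vs Out/U: Ann plays S → Bo plays Out at [S] → Ann plays y at [S-Out] → (6, 5)
vs Out/D: Ann plays S → Bo plays Out at [S] → Ann plays y at [S-Out] → (6, 5)
vs In/W: Ann plays S → Bo plays In at [S] → (6, 1)
vs In/U: Ann plays S → Bo plays In at [S] → (6, 1)
vs In/D: Ann plays S → Bo plays In at [S] → (6, 1)
vs Stay/W: Ann plays S → Bo plays Stay at [S] → Bo plays W at [S-Stay] → (3, 8)
vs Stay/U: Ann plays S → Bo plays Stay at [S] → Bo plays U at [S-Stay] → (1, 8)
vs Stay/D: Ann plays S → Bo plays Stay at [S] → Bo plays D at [S-Stay] → (2, 6)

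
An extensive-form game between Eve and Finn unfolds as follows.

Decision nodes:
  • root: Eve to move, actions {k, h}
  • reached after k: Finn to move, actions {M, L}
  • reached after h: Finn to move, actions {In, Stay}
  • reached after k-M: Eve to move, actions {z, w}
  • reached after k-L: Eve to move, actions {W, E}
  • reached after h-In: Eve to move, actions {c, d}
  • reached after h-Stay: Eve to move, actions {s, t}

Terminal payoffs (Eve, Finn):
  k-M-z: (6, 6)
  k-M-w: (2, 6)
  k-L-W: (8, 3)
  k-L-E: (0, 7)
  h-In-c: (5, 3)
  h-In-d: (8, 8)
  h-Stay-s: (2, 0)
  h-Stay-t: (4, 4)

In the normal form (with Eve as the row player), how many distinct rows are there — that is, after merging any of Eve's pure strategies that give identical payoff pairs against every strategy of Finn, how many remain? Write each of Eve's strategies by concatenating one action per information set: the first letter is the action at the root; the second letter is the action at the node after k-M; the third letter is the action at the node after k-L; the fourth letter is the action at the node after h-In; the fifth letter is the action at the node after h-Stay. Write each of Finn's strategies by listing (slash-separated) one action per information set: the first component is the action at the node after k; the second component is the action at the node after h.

8

Eve has 32 pure strategies: kzWcs, kzWct, kzWds, kzWdt, kzEcs, kzEct, kzEds, kzEdt, kwWcs, kwWct, kwWds, kwWdt, kwEcs, kwEct, kwEds, kwEdt, hzWcs, hzWct, hzWds, hzWdt, hzEcs, hzEct, hzEds, hzEdt, hwWcs, hwWct, hwWds, hwWdt, hwEcs, hwEct, hwEds, hwEdt. Columns: M/In, M/Stay, L/In, L/Stay.
{kzWcs, kzWct, kzWds, kzWdt} → row (6,6) (6,6) (8,3) (8,3)
{kzEcs, kzEct, kzEds, kzEdt} → row (6,6) (6,6) (0,7) (0,7)
{kwWcs, kwWct, kwWds, kwWdt} → row (2,6) (2,6) (8,3) (8,3)
{kwEcs, kwEct, kwEds, kwEdt} → row (2,6) (2,6) (0,7) (0,7)
{hzWcs, hzEcs, hwWcs, hwEcs} → row (5,3) (2,0) (5,3) (2,0)
{hzWct, hzEct, hwWct, hwEct} → row (5,3) (4,4) (5,3) (4,4)
{hzWds, hzEds, hwWds, hwEds} → row (8,8) (2,0) (8,8) (2,0)
{hzWdt, hzEdt, hwWdt, hwEdt} → row (8,8) (4,4) (8,8) (4,4)
That's 8 distinct rows out of 32 strategies.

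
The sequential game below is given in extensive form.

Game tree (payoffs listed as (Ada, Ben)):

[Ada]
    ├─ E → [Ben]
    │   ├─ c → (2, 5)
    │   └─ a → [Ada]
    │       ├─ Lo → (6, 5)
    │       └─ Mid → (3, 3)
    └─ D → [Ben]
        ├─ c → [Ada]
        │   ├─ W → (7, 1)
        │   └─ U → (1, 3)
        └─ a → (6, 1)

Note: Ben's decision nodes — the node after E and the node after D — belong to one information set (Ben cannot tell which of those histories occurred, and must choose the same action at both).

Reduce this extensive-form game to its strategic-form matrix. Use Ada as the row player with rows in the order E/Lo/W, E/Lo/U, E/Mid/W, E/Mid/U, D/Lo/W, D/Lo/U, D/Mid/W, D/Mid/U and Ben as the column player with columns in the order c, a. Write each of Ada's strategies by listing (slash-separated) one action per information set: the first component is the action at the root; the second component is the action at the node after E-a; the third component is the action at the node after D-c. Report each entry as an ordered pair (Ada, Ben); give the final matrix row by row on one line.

Row E/Lo/W: c→(2,5), a→(6,5)
Row E/Lo/U: c→(2,5), a→(6,5)
Row E/Mid/W: c→(2,5), a→(3,3)
Row E/Mid/U: c→(2,5), a→(3,3)
Row D/Lo/W: c→(7,1), a→(6,1)
Row D/Lo/U: c→(1,3), a→(6,1)
Row D/Mid/W: c→(7,1), a→(6,1)
Row D/Mid/U: c→(1,3), a→(6,1)

E/Lo/W: (2,5) (6,5) | E/Lo/U: (2,5) (6,5) | E/Mid/W: (2,5) (3,3) | E/Mid/U: (2,5) (3,3) | D/Lo/W: (7,1) (6,1) | D/Lo/U: (1,3) (6,1) | D/Mid/W: (7,1) (6,1) | D/Mid/U: (1,3) (6,1)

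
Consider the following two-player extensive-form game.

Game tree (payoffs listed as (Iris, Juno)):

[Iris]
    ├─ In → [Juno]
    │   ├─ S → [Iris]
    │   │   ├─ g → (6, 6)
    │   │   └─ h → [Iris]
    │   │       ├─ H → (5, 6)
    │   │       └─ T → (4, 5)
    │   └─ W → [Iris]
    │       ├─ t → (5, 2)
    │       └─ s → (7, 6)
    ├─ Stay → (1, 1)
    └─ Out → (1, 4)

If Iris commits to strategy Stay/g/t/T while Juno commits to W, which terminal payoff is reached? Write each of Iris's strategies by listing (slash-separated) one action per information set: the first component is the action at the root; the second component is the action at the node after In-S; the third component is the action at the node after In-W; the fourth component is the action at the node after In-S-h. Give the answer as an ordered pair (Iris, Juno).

Trace the play path from the root:
  Iris plays Stay
→ terminal payoff (1, 1).
(Iris's choice at the node after In-S is never reached on this path, so it doesn't affect the outcome.)

(1, 1)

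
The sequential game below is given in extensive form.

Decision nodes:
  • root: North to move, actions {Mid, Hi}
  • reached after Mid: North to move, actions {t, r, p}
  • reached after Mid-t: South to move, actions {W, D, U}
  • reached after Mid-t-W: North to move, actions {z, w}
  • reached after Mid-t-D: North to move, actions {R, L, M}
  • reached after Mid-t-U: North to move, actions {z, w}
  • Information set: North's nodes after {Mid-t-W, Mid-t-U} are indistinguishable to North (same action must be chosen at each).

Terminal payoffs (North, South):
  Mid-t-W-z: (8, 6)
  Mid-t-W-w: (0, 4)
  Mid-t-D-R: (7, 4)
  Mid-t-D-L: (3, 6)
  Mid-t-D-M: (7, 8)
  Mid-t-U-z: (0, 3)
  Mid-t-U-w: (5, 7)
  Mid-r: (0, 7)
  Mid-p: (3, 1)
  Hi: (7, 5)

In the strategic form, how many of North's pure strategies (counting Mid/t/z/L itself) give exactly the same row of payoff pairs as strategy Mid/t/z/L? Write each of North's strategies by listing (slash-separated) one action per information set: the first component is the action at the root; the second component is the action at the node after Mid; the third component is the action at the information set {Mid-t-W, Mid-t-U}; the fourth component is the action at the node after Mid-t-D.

Row for Mid/t/z/L (columns W, D, U): (8,6) (3,6) (0,3).
Every one of North's information sets is on the play path for some reply by South when North follows Mid/t/z/L.
Changing the action at any of them therefore changes at least one column, so only Mid/t/z/L itself gives this row.

1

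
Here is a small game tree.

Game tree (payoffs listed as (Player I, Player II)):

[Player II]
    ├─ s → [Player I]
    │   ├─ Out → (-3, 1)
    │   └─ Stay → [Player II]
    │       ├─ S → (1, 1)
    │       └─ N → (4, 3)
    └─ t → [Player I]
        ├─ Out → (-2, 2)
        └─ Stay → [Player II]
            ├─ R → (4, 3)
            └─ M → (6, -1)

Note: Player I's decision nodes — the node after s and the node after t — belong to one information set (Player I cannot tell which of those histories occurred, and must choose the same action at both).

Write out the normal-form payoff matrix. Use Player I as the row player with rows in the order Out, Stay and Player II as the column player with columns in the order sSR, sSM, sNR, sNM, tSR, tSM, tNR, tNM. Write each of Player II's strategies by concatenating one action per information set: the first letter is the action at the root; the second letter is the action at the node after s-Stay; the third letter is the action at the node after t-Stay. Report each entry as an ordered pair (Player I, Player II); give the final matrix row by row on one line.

Row Out: sSR→(-3,1), sSM→(-3,1), sNR→(-3,1), sNM→(-3,1), tSR→(-2,2), tSM→(-2,2), tNR→(-2,2), tNM→(-2,2)
Row Stay: sSR→(1,1), sSM→(1,1), sNR→(4,3), sNM→(4,3), tSR→(4,3), tSM→(6,-1), tNR→(4,3), tNM→(6,-1)

Out: (-3,1) (-3,1) (-3,1) (-3,1) (-2,2) (-2,2) (-2,2) (-2,2) | Stay: (1,1) (1,1) (4,3) (4,3) (4,3) (6,-1) (4,3) (6,-1)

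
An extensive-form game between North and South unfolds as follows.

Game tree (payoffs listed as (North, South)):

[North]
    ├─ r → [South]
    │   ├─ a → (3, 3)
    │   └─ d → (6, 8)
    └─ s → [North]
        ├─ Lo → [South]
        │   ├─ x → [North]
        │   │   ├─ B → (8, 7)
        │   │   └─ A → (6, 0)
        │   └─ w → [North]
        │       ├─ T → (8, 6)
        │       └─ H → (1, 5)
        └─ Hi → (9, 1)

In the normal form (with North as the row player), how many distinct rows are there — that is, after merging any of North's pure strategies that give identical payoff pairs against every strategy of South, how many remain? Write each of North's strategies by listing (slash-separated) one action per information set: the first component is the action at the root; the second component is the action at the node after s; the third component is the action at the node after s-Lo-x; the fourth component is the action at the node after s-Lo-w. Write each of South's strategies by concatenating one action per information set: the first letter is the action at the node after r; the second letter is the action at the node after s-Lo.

6

North has 16 pure strategies: r/Lo/B/T, r/Lo/B/H, r/Lo/A/T, r/Lo/A/H, r/Hi/B/T, r/Hi/B/H, r/Hi/A/T, r/Hi/A/H, s/Lo/B/T, s/Lo/B/H, s/Lo/A/T, s/Lo/A/H, s/Hi/B/T, s/Hi/B/H, s/Hi/A/T, s/Hi/A/H. Columns: ax, aw, dx, dw.
{r/Lo/B/T, r/Lo/B/H, r/Lo/A/T, r/Lo/A/H, r/Hi/B/T, r/Hi/B/H, r/Hi/A/T, r/Hi/A/H} → row (3,3) (3,3) (6,8) (6,8)
{s/Lo/B/T} → row (8,7) (8,6) (8,7) (8,6)
{s/Lo/B/H} → row (8,7) (1,5) (8,7) (1,5)
{s/Lo/A/T} → row (6,0) (8,6) (6,0) (8,6)
{s/Lo/A/H} → row (6,0) (1,5) (6,0) (1,5)
{s/Hi/B/T, s/Hi/B/H, s/Hi/A/T, s/Hi/A/H} → row (9,1) (9,1) (9,1) (9,1)
That's 6 distinct rows out of 16 strategies.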